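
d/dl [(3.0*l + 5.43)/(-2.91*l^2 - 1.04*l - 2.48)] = (8.73*l^2 + 31.6026*l - 1.7928)/(8.4681*l^4 + 6.0528*l^3 + 15.5152*l^2 + 5.1584*l + 6.1504)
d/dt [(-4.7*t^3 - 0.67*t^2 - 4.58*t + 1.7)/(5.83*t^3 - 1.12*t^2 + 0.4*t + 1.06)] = (1.4210854715202e-14*t^5 + 9.1701*t^4 + 49.6428*t^3 - 50.0766*t^2 + 2.3876*t - 5.5348)/(33.9889*t^6 - 13.0592*t^5 + 5.9184*t^4 + 11.4636*t^3 - 2.2144*t^2 + 0.848*t + 1.1236)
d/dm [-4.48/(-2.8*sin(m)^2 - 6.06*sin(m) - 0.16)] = -(25.088*sin(m) + 27.1488)*cos(m)/(2.8*sin(m)^2 + 6.06*sin(m) + 0.16)^2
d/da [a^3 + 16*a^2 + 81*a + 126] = 3*a^2 + 32*a + 81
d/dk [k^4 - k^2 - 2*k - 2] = 4*k^3 - 2*k - 2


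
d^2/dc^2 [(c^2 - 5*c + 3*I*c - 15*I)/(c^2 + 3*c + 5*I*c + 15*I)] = (c^3*(-16 - 4*I) - 180*I*c^2 + c*(720 + 180*I) - 480 + 1380*I)/(c^6 + c^5*(9 + 15*I) + c^4*(-48 + 135*I) + c^3*(-648 + 280*I) + c^2*(-2025 - 720*I) + c*(-2025 - 3375*I) - 3375*I)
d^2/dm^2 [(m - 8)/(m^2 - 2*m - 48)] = 2/(m^3 + 18*m^2 + 108*m + 216)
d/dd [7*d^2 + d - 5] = 14*d + 1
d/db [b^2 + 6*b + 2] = 2*b + 6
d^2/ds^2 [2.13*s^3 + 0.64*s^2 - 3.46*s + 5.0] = 12.78*s + 1.28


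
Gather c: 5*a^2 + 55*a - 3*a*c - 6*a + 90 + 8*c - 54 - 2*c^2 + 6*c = 5*a^2 + 49*a - 2*c^2 + c*(14 - 3*a) + 36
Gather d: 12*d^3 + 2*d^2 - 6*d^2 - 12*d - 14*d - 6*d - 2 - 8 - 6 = 12*d^3 - 4*d^2 - 32*d - 16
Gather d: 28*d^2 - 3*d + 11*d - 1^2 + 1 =28*d^2 + 8*d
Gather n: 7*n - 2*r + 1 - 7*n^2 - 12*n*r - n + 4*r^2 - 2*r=-7*n^2 + n*(6 - 12*r) + 4*r^2 - 4*r + 1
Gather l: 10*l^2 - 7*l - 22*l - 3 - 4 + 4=10*l^2 - 29*l - 3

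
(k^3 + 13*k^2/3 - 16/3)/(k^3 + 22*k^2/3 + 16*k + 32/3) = (k - 1)/(k + 2)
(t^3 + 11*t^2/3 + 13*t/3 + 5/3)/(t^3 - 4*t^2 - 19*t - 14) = (3*t^2 + 8*t + 5)/(3*(t^2 - 5*t - 14))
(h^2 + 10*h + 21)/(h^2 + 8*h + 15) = (h + 7)/(h + 5)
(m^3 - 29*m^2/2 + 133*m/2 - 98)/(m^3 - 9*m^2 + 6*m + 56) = (m - 7/2)/(m + 2)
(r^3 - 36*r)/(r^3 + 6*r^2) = (r - 6)/r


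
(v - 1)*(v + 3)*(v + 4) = v^3 + 6*v^2 + 5*v - 12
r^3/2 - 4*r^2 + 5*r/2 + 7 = (r/2 + 1/2)*(r - 7)*(r - 2)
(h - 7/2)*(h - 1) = h^2 - 9*h/2 + 7/2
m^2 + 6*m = m*(m + 6)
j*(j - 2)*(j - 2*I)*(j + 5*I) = j^4 - 2*j^3 + 3*I*j^3 + 10*j^2 - 6*I*j^2 - 20*j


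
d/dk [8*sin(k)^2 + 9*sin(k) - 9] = (16*sin(k) + 9)*cos(k)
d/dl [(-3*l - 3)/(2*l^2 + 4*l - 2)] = 3*(-l^2 - 2*l + 2*(l + 1)^2 + 1)/(2*(l^2 + 2*l - 1)^2)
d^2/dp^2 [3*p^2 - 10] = 6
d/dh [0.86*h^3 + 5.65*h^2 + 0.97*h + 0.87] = 2.58*h^2 + 11.3*h + 0.97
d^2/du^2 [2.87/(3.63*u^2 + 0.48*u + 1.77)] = (-75.635406*u^2 - 10.001376*u + 2.87*(7.26*u + 0.48)*(14.52*u + 0.96) - 36.880074)/(3.63*u^2 + 0.48*u + 1.77)^3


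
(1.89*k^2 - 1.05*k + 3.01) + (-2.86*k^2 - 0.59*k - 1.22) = -0.97*k^2 - 1.64*k + 1.79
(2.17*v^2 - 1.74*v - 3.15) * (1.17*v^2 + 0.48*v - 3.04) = 2.5389*v^4 - 0.9942*v^3 - 11.1175*v^2 + 3.7776*v + 9.576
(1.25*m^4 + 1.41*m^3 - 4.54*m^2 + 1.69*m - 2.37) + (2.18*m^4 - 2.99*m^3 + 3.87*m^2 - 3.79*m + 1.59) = 3.43*m^4 - 1.58*m^3 - 0.67*m^2 - 2.1*m - 0.78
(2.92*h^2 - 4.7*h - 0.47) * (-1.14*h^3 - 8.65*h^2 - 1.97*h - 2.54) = -3.3288*h^5 - 19.9*h^4 + 35.4384*h^3 + 5.9077*h^2 + 12.8639*h + 1.1938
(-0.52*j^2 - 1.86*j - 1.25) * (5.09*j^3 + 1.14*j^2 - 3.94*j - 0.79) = -2.6468*j^5 - 10.0602*j^4 - 6.4341*j^3 + 6.3142*j^2 + 6.3944*j + 0.9875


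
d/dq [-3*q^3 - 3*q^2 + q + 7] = -9*q^2 - 6*q + 1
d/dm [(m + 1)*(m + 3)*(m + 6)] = 3*m^2 + 20*m + 27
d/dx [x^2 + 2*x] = 2*x + 2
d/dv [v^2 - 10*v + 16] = 2*v - 10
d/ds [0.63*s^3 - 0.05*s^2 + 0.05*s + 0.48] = 1.89*s^2 - 0.1*s + 0.05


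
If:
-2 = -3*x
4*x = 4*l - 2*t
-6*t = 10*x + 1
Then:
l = 1/36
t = -23/18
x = 2/3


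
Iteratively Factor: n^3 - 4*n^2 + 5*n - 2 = (n - 2)*(n^2 - 2*n + 1) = (n - 2)*(n - 1)*(n - 1)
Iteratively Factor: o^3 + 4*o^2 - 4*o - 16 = (o + 4)*(o^2 - 4) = (o + 2)*(o + 4)*(o - 2)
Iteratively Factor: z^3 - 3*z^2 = (z - 3)*(z^2) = z*(z - 3)*(z)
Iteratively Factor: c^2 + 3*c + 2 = (c + 1)*(c + 2)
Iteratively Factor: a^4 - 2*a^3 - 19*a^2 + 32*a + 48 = (a - 4)*(a^3 + 2*a^2 - 11*a - 12) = (a - 4)*(a + 4)*(a^2 - 2*a - 3) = (a - 4)*(a + 1)*(a + 4)*(a - 3)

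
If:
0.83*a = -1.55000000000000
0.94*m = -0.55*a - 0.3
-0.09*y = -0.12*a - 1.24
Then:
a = -1.87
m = 0.77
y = 11.29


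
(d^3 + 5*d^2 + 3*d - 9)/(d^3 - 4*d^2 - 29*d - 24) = (d^2 + 2*d - 3)/(d^2 - 7*d - 8)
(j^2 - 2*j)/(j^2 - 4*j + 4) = j/(j - 2)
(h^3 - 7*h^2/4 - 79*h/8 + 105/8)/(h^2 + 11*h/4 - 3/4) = (8*h^2 - 38*h + 35)/(2*(4*h - 1))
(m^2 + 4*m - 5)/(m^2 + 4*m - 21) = (m^2 + 4*m - 5)/(m^2 + 4*m - 21)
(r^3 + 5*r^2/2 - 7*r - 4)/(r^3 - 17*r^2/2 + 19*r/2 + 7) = (r + 4)/(r - 7)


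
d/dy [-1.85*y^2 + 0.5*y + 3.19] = 0.5 - 3.7*y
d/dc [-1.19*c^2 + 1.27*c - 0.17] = 1.27 - 2.38*c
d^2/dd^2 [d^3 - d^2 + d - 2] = 6*d - 2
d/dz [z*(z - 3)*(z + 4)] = 3*z^2 + 2*z - 12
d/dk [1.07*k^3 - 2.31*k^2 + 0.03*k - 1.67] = 3.21*k^2 - 4.62*k + 0.03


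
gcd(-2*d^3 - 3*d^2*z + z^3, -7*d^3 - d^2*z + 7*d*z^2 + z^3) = d + z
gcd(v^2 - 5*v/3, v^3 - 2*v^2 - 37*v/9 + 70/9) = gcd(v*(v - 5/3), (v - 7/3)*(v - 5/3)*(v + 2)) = v - 5/3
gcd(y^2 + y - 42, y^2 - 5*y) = 1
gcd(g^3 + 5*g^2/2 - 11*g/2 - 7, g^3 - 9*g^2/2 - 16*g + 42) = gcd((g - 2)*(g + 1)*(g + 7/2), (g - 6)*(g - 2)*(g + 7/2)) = g^2 + 3*g/2 - 7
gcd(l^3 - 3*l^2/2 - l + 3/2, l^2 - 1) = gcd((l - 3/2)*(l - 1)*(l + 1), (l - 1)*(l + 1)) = l^2 - 1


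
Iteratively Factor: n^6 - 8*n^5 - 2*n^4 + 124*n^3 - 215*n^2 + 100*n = (n - 1)*(n^5 - 7*n^4 - 9*n^3 + 115*n^2 - 100*n) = (n - 1)*(n + 4)*(n^4 - 11*n^3 + 35*n^2 - 25*n) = (n - 5)*(n - 1)*(n + 4)*(n^3 - 6*n^2 + 5*n) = n*(n - 5)*(n - 1)*(n + 4)*(n^2 - 6*n + 5) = n*(n - 5)^2*(n - 1)*(n + 4)*(n - 1)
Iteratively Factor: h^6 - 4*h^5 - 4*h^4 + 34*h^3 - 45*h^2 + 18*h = (h - 2)*(h^5 - 2*h^4 - 8*h^3 + 18*h^2 - 9*h) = (h - 2)*(h - 1)*(h^4 - h^3 - 9*h^2 + 9*h) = (h - 2)*(h - 1)*(h + 3)*(h^3 - 4*h^2 + 3*h) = (h - 3)*(h - 2)*(h - 1)*(h + 3)*(h^2 - h) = h*(h - 3)*(h - 2)*(h - 1)*(h + 3)*(h - 1)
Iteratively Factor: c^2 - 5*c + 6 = (c - 2)*(c - 3)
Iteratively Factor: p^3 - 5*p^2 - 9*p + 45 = (p + 3)*(p^2 - 8*p + 15) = (p - 3)*(p + 3)*(p - 5)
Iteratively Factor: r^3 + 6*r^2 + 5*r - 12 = (r + 4)*(r^2 + 2*r - 3) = (r + 3)*(r + 4)*(r - 1)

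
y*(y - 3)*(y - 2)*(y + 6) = y^4 + y^3 - 24*y^2 + 36*y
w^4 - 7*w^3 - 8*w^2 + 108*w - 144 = (w - 6)*(w - 3)*(w - 2)*(w + 4)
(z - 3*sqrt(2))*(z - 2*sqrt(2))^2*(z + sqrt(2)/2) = z^4 - 13*sqrt(2)*z^3/2 + 25*z^2 - 8*sqrt(2)*z - 24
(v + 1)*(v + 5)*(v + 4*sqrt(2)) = v^3 + 4*sqrt(2)*v^2 + 6*v^2 + 5*v + 24*sqrt(2)*v + 20*sqrt(2)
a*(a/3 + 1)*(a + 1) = a^3/3 + 4*a^2/3 + a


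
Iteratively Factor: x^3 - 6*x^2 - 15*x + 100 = (x - 5)*(x^2 - x - 20) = (x - 5)^2*(x + 4)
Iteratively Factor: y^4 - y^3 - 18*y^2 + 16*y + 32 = (y - 2)*(y^3 + y^2 - 16*y - 16) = (y - 2)*(y + 4)*(y^2 - 3*y - 4) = (y - 4)*(y - 2)*(y + 4)*(y + 1)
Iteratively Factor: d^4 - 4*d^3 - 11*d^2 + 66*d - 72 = (d - 3)*(d^3 - d^2 - 14*d + 24) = (d - 3)*(d - 2)*(d^2 + d - 12) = (d - 3)*(d - 2)*(d + 4)*(d - 3)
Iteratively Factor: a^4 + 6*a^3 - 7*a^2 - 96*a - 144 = (a + 4)*(a^3 + 2*a^2 - 15*a - 36) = (a + 3)*(a + 4)*(a^2 - a - 12) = (a + 3)^2*(a + 4)*(a - 4)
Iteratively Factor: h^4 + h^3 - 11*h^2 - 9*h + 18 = (h + 3)*(h^3 - 2*h^2 - 5*h + 6) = (h + 2)*(h + 3)*(h^2 - 4*h + 3) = (h - 3)*(h + 2)*(h + 3)*(h - 1)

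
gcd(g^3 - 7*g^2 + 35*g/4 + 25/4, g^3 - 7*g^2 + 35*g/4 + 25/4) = g^3 - 7*g^2 + 35*g/4 + 25/4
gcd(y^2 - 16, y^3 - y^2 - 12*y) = y - 4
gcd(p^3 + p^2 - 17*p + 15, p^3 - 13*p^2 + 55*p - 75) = p - 3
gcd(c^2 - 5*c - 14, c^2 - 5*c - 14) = c^2 - 5*c - 14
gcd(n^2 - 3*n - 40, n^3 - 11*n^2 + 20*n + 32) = n - 8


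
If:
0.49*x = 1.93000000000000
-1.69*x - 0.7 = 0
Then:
No Solution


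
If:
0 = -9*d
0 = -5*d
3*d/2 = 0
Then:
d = 0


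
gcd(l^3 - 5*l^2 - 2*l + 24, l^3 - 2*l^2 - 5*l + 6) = l^2 - l - 6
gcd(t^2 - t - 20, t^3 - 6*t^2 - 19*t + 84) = t + 4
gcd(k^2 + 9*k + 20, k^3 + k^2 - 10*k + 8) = k + 4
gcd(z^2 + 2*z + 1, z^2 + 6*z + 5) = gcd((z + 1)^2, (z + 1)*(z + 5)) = z + 1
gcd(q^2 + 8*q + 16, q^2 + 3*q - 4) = q + 4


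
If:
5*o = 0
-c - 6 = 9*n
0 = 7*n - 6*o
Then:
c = -6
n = 0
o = 0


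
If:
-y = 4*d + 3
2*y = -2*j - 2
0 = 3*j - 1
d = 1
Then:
No Solution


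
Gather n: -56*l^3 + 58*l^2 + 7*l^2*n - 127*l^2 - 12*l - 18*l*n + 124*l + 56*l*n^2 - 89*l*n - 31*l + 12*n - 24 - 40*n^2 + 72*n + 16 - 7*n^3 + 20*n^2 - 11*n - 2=-56*l^3 - 69*l^2 + 81*l - 7*n^3 + n^2*(56*l - 20) + n*(7*l^2 - 107*l + 73) - 10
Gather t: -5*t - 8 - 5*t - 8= -10*t - 16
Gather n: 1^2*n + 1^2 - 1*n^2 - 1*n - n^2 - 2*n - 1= -2*n^2 - 2*n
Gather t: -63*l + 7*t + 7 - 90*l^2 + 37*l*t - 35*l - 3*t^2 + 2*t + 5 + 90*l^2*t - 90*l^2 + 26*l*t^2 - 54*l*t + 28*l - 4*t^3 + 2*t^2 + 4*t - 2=-180*l^2 - 70*l - 4*t^3 + t^2*(26*l - 1) + t*(90*l^2 - 17*l + 13) + 10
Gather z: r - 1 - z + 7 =r - z + 6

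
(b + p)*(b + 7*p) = b^2 + 8*b*p + 7*p^2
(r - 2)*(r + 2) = r^2 - 4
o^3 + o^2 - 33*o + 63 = (o - 3)^2*(o + 7)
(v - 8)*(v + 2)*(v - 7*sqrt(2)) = v^3 - 7*sqrt(2)*v^2 - 6*v^2 - 16*v + 42*sqrt(2)*v + 112*sqrt(2)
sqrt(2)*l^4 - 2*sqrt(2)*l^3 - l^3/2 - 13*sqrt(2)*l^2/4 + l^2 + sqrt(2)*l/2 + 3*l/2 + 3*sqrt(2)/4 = (l - 3)*(l + 1)*(l - sqrt(2)/2)*(sqrt(2)*l + 1/2)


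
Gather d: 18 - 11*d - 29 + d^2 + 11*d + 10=d^2 - 1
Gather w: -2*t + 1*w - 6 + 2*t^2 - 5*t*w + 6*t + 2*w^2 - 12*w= 2*t^2 + 4*t + 2*w^2 + w*(-5*t - 11) - 6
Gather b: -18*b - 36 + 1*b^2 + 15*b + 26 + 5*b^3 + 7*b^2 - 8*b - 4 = 5*b^3 + 8*b^2 - 11*b - 14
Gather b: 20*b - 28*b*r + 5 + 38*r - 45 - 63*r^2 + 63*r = b*(20 - 28*r) - 63*r^2 + 101*r - 40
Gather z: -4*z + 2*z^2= 2*z^2 - 4*z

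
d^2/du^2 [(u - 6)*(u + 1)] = 2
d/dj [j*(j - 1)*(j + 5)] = 3*j^2 + 8*j - 5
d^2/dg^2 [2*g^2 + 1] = 4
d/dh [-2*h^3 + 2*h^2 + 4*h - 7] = -6*h^2 + 4*h + 4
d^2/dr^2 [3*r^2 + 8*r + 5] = 6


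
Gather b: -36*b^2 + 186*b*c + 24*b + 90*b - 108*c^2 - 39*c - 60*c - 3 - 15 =-36*b^2 + b*(186*c + 114) - 108*c^2 - 99*c - 18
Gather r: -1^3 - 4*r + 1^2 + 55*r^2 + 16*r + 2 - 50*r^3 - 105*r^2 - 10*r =-50*r^3 - 50*r^2 + 2*r + 2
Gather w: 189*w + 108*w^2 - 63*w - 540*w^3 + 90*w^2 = -540*w^3 + 198*w^2 + 126*w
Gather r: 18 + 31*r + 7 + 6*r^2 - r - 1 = 6*r^2 + 30*r + 24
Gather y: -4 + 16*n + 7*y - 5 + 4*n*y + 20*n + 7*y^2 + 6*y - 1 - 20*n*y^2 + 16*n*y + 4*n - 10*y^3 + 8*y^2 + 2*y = 40*n - 10*y^3 + y^2*(15 - 20*n) + y*(20*n + 15) - 10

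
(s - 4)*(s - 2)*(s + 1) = s^3 - 5*s^2 + 2*s + 8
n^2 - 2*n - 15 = (n - 5)*(n + 3)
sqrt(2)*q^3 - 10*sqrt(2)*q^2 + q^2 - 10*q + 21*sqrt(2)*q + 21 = (q - 7)*(q - 3)*(sqrt(2)*q + 1)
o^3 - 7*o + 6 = (o - 2)*(o - 1)*(o + 3)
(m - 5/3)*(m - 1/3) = m^2 - 2*m + 5/9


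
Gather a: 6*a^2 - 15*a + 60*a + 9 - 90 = 6*a^2 + 45*a - 81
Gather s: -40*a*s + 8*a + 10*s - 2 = 8*a + s*(10 - 40*a) - 2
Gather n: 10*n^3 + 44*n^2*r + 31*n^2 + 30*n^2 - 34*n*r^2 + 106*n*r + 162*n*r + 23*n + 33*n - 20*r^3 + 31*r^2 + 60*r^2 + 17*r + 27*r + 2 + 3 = 10*n^3 + n^2*(44*r + 61) + n*(-34*r^2 + 268*r + 56) - 20*r^3 + 91*r^2 + 44*r + 5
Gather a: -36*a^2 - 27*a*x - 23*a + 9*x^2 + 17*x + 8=-36*a^2 + a*(-27*x - 23) + 9*x^2 + 17*x + 8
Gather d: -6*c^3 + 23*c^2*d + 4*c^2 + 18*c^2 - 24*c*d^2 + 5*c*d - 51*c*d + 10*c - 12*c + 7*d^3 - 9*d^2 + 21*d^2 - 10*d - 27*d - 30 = -6*c^3 + 22*c^2 - 2*c + 7*d^3 + d^2*(12 - 24*c) + d*(23*c^2 - 46*c - 37) - 30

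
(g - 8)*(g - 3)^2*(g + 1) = g^4 - 13*g^3 + 43*g^2 - 15*g - 72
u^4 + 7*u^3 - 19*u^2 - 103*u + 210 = (u - 3)*(u - 2)*(u + 5)*(u + 7)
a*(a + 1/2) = a^2 + a/2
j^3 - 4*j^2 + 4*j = j*(j - 2)^2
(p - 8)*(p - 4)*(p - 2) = p^3 - 14*p^2 + 56*p - 64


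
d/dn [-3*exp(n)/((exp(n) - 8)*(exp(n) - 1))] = 3*(exp(2*n) - 8)*exp(n)/(exp(4*n) - 18*exp(3*n) + 97*exp(2*n) - 144*exp(n) + 64)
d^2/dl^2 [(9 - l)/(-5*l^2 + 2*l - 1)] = 2*((47 - 15*l)*(5*l^2 - 2*l + 1) + 4*(l - 9)*(5*l - 1)^2)/(5*l^2 - 2*l + 1)^3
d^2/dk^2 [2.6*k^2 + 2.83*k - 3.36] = 5.20000000000000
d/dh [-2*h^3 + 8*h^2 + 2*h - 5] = -6*h^2 + 16*h + 2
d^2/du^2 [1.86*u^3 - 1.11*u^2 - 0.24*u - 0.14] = 11.16*u - 2.22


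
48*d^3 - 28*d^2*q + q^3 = (-4*d + q)*(-2*d + q)*(6*d + q)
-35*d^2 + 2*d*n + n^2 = (-5*d + n)*(7*d + n)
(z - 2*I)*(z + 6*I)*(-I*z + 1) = -I*z^3 + 5*z^2 - 8*I*z + 12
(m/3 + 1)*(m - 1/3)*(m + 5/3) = m^3/3 + 13*m^2/9 + 31*m/27 - 5/9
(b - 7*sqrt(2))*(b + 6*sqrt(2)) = b^2 - sqrt(2)*b - 84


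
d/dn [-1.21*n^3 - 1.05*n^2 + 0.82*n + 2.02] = -3.63*n^2 - 2.1*n + 0.82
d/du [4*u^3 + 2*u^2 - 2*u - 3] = 12*u^2 + 4*u - 2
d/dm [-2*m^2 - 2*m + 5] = -4*m - 2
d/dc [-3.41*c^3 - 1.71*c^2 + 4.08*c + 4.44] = -10.23*c^2 - 3.42*c + 4.08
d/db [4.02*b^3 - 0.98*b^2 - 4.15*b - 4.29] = 12.06*b^2 - 1.96*b - 4.15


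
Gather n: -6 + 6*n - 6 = 6*n - 12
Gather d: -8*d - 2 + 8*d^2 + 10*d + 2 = 8*d^2 + 2*d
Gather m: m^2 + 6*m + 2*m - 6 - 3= m^2 + 8*m - 9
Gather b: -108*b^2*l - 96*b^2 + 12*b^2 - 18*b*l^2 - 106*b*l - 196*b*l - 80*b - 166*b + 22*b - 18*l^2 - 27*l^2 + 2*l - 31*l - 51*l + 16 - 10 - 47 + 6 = b^2*(-108*l - 84) + b*(-18*l^2 - 302*l - 224) - 45*l^2 - 80*l - 35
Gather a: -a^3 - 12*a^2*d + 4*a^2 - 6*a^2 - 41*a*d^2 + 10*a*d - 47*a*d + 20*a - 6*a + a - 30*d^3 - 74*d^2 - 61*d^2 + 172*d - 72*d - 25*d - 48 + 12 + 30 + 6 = -a^3 + a^2*(-12*d - 2) + a*(-41*d^2 - 37*d + 15) - 30*d^3 - 135*d^2 + 75*d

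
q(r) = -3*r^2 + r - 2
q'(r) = 1 - 6*r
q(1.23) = -5.31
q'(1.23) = -6.38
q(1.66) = -8.61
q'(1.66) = -8.96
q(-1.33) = -8.64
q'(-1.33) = 8.98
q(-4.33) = -62.58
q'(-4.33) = 26.98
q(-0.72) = -4.28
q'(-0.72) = 5.32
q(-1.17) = -7.28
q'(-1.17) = 8.02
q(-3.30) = -37.97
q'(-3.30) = 20.80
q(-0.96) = -5.72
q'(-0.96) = 6.76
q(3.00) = -26.00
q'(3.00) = -17.00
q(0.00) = -2.00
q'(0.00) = 1.00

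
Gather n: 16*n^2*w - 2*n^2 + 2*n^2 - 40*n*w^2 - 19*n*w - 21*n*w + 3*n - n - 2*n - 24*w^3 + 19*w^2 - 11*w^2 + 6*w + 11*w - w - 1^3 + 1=16*n^2*w + n*(-40*w^2 - 40*w) - 24*w^3 + 8*w^2 + 16*w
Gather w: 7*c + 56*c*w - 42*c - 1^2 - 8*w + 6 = -35*c + w*(56*c - 8) + 5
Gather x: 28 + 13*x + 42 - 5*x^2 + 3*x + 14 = -5*x^2 + 16*x + 84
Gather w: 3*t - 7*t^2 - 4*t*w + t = -7*t^2 - 4*t*w + 4*t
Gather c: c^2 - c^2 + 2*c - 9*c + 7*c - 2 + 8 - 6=0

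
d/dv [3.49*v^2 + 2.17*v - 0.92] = 6.98*v + 2.17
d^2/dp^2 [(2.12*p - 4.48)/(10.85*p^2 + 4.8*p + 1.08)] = ((76.864 - 138.012*p)*(10.85*p^2 + 4.8*p + 1.08) + (2.12*p - 4.48)*(21.7*p + 4.8)*(43.4*p + 9.6))/(10.85*p^2 + 4.8*p + 1.08)^3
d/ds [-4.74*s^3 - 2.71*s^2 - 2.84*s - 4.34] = -14.22*s^2 - 5.42*s - 2.84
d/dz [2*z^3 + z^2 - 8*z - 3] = 6*z^2 + 2*z - 8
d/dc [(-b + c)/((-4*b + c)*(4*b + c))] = (-16*b^2 + 2*b*c - c^2)/(256*b^4 - 32*b^2*c^2 + c^4)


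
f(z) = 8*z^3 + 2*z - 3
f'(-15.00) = 5402.00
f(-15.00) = -27033.00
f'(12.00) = 3458.00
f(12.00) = 13845.00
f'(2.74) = 182.18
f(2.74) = 167.05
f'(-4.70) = 532.16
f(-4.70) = -842.98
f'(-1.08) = 29.99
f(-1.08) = -15.24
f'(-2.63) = 168.01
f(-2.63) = -153.79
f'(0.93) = 22.76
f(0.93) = 5.29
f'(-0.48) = 7.53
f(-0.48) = -4.84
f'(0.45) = 6.86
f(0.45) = -1.37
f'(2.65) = 170.54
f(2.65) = 151.18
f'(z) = 24*z^2 + 2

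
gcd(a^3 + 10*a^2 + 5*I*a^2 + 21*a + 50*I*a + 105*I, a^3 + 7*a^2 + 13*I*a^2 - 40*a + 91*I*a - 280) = a^2 + a*(7 + 5*I) + 35*I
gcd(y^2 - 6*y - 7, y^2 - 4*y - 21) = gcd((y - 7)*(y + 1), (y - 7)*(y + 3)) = y - 7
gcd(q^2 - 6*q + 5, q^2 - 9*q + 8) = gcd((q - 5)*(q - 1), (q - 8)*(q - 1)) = q - 1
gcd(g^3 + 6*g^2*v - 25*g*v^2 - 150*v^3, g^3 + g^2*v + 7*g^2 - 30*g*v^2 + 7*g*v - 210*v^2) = -g^2 - g*v + 30*v^2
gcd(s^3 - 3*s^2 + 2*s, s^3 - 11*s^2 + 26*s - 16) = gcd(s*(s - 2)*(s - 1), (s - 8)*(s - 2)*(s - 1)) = s^2 - 3*s + 2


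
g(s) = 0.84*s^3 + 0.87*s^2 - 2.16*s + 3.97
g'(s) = 2.52*s^2 + 1.74*s - 2.16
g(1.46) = 5.29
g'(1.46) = 5.75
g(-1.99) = 5.09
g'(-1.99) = 4.36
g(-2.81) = -1.73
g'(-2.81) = 12.85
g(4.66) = 97.80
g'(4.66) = 60.67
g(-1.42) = 6.39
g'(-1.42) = 0.45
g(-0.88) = 5.97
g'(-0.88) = -1.74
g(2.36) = 14.76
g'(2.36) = 15.98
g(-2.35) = 2.95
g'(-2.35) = 7.67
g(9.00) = 667.36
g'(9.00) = 217.62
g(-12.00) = -1296.35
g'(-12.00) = 339.84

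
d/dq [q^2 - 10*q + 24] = 2*q - 10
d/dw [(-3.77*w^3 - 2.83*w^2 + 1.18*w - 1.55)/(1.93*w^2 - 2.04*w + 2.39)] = (-7.2761*w^4 + 15.3816*w^3 - 23.5351*w^2 - 7.5444*w - 0.341800000000001)/(3.7249*w^4 - 7.8744*w^3 + 13.387*w^2 - 9.7512*w + 5.7121)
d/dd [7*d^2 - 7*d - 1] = 14*d - 7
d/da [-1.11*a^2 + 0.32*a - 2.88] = 0.32 - 2.22*a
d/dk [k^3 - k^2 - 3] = k*(3*k - 2)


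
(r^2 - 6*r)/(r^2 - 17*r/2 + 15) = 2*r/(2*r - 5)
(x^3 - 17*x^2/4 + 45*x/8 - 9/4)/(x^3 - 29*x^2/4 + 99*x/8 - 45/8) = (x - 2)/(x - 5)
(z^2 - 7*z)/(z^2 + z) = (z - 7)/(z + 1)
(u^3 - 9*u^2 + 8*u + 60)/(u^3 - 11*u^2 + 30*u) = (u + 2)/u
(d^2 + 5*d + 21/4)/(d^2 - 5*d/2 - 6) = (d + 7/2)/(d - 4)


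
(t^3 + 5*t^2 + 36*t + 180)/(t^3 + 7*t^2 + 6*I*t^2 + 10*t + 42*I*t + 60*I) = (t - 6*I)/(t + 2)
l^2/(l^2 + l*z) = l/(l + z)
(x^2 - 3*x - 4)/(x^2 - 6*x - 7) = (x - 4)/(x - 7)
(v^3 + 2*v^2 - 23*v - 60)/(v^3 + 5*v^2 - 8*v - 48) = (v^2 - 2*v - 15)/(v^2 + v - 12)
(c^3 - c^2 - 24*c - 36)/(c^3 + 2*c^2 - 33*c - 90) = (c + 2)/(c + 5)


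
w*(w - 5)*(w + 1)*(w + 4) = w^4 - 21*w^2 - 20*w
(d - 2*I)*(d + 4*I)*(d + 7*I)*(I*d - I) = I*d^4 - 9*d^3 - I*d^3 + 9*d^2 - 6*I*d^2 - 56*d + 6*I*d + 56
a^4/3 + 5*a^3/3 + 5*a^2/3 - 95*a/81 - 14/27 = (a/3 + 1)*(a - 2/3)*(a + 1/3)*(a + 7/3)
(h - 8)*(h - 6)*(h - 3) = h^3 - 17*h^2 + 90*h - 144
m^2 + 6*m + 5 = (m + 1)*(m + 5)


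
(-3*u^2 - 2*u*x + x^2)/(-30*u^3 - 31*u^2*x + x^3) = (-3*u + x)/(-30*u^2 - u*x + x^2)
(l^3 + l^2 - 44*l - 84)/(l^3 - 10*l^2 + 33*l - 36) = (l^3 + l^2 - 44*l - 84)/(l^3 - 10*l^2 + 33*l - 36)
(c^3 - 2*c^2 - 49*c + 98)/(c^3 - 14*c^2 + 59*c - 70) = (c + 7)/(c - 5)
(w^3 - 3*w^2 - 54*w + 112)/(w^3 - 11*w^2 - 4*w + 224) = (w^2 + 5*w - 14)/(w^2 - 3*w - 28)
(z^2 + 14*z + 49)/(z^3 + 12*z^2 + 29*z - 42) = (z + 7)/(z^2 + 5*z - 6)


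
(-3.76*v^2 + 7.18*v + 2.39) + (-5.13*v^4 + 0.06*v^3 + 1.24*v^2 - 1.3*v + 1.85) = -5.13*v^4 + 0.06*v^3 - 2.52*v^2 + 5.88*v + 4.24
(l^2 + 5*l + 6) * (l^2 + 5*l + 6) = l^4 + 10*l^3 + 37*l^2 + 60*l + 36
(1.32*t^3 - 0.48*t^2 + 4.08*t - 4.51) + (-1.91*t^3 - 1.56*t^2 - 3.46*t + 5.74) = -0.59*t^3 - 2.04*t^2 + 0.62*t + 1.23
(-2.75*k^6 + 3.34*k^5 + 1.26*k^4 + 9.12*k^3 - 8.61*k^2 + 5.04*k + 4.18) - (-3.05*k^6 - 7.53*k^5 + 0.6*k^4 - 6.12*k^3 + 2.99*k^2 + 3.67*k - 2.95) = 0.3*k^6 + 10.87*k^5 + 0.66*k^4 + 15.24*k^3 - 11.6*k^2 + 1.37*k + 7.13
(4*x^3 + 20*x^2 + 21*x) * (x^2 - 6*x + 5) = 4*x^5 - 4*x^4 - 79*x^3 - 26*x^2 + 105*x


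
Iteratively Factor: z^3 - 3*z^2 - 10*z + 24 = (z + 3)*(z^2 - 6*z + 8) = (z - 4)*(z + 3)*(z - 2)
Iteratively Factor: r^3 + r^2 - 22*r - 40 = (r + 4)*(r^2 - 3*r - 10) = (r + 2)*(r + 4)*(r - 5)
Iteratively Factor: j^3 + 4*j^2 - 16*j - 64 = (j + 4)*(j^2 - 16) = (j + 4)^2*(j - 4)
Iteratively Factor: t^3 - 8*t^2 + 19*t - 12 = (t - 3)*(t^2 - 5*t + 4) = (t - 4)*(t - 3)*(t - 1)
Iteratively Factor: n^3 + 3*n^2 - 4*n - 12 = (n + 2)*(n^2 + n - 6) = (n - 2)*(n + 2)*(n + 3)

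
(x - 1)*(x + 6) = x^2 + 5*x - 6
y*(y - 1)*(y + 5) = y^3 + 4*y^2 - 5*y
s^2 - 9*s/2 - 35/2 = (s - 7)*(s + 5/2)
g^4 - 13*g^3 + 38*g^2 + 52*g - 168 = (g - 7)*(g - 6)*(g - 2)*(g + 2)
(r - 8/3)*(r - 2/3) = r^2 - 10*r/3 + 16/9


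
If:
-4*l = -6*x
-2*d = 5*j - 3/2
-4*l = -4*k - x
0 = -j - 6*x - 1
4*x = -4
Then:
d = -47/4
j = 5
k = -5/4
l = -3/2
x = -1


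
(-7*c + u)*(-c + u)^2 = -7*c^3 + 15*c^2*u - 9*c*u^2 + u^3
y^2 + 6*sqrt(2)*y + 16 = (y + 2*sqrt(2))*(y + 4*sqrt(2))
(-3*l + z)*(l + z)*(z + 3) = -3*l^2*z - 9*l^2 - 2*l*z^2 - 6*l*z + z^3 + 3*z^2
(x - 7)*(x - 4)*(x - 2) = x^3 - 13*x^2 + 50*x - 56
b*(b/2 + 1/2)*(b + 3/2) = b^3/2 + 5*b^2/4 + 3*b/4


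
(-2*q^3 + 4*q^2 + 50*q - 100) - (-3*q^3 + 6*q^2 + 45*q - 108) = q^3 - 2*q^2 + 5*q + 8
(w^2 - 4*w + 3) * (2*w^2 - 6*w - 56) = 2*w^4 - 14*w^3 - 26*w^2 + 206*w - 168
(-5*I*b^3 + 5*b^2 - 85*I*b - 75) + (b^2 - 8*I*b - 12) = -5*I*b^3 + 6*b^2 - 93*I*b - 87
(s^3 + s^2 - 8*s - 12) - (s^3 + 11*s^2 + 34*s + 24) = -10*s^2 - 42*s - 36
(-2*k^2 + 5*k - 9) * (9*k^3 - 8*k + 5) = -18*k^5 + 45*k^4 - 65*k^3 - 50*k^2 + 97*k - 45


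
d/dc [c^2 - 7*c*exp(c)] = -7*c*exp(c) + 2*c - 7*exp(c)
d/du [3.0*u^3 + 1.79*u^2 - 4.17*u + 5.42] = 9.0*u^2 + 3.58*u - 4.17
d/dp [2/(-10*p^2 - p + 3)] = 2*(20*p + 1)/(10*p^2 + p - 3)^2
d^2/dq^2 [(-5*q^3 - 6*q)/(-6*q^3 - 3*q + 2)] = 6*(126*q^5 + 120*q^4 - 21*q^3 + 114*q^2 + 20*q + 12)/(216*q^9 + 324*q^7 - 216*q^6 + 162*q^5 - 216*q^4 + 99*q^3 - 54*q^2 + 36*q - 8)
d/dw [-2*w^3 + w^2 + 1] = 2*w*(1 - 3*w)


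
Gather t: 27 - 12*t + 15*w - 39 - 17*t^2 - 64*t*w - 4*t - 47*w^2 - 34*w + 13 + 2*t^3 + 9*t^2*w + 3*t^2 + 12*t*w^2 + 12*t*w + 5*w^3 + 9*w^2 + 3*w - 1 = 2*t^3 + t^2*(9*w - 14) + t*(12*w^2 - 52*w - 16) + 5*w^3 - 38*w^2 - 16*w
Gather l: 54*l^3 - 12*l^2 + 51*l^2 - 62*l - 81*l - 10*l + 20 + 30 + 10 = 54*l^3 + 39*l^2 - 153*l + 60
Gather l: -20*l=-20*l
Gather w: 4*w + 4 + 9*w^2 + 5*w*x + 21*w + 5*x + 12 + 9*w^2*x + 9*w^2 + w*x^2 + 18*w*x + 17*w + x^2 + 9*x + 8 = w^2*(9*x + 18) + w*(x^2 + 23*x + 42) + x^2 + 14*x + 24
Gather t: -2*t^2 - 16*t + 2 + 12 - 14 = -2*t^2 - 16*t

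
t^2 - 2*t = t*(t - 2)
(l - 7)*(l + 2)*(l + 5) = l^3 - 39*l - 70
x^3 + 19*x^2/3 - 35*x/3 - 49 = (x - 3)*(x + 7/3)*(x + 7)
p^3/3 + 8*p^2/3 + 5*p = p*(p/3 + 1)*(p + 5)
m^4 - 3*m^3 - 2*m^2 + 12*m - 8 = (m - 2)^2*(m - 1)*(m + 2)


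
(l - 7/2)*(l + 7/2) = l^2 - 49/4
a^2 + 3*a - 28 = (a - 4)*(a + 7)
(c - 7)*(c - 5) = c^2 - 12*c + 35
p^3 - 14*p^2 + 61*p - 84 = (p - 7)*(p - 4)*(p - 3)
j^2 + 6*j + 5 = (j + 1)*(j + 5)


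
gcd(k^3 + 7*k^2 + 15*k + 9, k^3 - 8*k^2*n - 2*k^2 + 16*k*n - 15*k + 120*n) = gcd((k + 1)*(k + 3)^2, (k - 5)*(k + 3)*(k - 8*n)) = k + 3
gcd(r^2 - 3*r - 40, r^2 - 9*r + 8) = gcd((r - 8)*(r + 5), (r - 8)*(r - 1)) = r - 8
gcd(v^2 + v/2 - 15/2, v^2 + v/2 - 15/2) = v^2 + v/2 - 15/2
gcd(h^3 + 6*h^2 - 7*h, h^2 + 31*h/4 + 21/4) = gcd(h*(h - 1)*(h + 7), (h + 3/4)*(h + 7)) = h + 7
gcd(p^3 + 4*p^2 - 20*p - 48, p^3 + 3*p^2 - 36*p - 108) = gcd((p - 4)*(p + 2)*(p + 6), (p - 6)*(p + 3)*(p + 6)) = p + 6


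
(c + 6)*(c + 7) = c^2 + 13*c + 42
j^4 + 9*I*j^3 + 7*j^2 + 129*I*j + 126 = (j - 3*I)*(j - I)*(j + 6*I)*(j + 7*I)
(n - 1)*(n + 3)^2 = n^3 + 5*n^2 + 3*n - 9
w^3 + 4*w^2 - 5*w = w*(w - 1)*(w + 5)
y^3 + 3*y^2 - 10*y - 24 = (y - 3)*(y + 2)*(y + 4)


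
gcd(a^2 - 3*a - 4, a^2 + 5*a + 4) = a + 1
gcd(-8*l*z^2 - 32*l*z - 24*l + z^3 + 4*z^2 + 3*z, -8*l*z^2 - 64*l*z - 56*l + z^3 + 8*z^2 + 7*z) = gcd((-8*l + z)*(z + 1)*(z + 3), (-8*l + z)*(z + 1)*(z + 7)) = -8*l*z - 8*l + z^2 + z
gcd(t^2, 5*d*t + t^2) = t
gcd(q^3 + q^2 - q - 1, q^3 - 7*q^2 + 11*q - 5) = q - 1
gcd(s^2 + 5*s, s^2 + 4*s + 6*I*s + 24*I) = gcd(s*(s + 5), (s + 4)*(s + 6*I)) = 1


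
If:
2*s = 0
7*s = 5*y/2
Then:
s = 0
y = 0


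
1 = 1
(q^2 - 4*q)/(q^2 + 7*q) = (q - 4)/(q + 7)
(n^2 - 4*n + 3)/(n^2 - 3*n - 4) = (-n^2 + 4*n - 3)/(-n^2 + 3*n + 4)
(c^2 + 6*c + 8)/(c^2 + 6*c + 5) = (c^2 + 6*c + 8)/(c^2 + 6*c + 5)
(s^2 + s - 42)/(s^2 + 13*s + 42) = (s - 6)/(s + 6)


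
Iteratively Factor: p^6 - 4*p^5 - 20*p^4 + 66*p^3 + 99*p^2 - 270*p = (p + 3)*(p^5 - 7*p^4 + p^3 + 63*p^2 - 90*p) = (p - 5)*(p + 3)*(p^4 - 2*p^3 - 9*p^2 + 18*p) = (p - 5)*(p - 3)*(p + 3)*(p^3 + p^2 - 6*p) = p*(p - 5)*(p - 3)*(p + 3)*(p^2 + p - 6) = p*(p - 5)*(p - 3)*(p - 2)*(p + 3)*(p + 3)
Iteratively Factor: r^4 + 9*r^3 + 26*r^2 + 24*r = (r + 2)*(r^3 + 7*r^2 + 12*r) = (r + 2)*(r + 3)*(r^2 + 4*r) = (r + 2)*(r + 3)*(r + 4)*(r)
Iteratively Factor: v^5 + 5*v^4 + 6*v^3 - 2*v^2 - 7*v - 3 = (v + 1)*(v^4 + 4*v^3 + 2*v^2 - 4*v - 3) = (v + 1)^2*(v^3 + 3*v^2 - v - 3) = (v + 1)^2*(v + 3)*(v^2 - 1) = (v - 1)*(v + 1)^2*(v + 3)*(v + 1)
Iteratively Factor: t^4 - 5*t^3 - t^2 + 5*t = (t + 1)*(t^3 - 6*t^2 + 5*t) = (t - 5)*(t + 1)*(t^2 - t) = (t - 5)*(t - 1)*(t + 1)*(t)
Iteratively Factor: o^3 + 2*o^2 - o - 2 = (o + 2)*(o^2 - 1) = (o - 1)*(o + 2)*(o + 1)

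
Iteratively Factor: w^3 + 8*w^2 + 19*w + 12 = (w + 1)*(w^2 + 7*w + 12) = (w + 1)*(w + 4)*(w + 3)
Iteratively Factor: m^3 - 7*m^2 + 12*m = (m - 3)*(m^2 - 4*m) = (m - 4)*(m - 3)*(m)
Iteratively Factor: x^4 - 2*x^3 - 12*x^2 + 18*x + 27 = (x - 3)*(x^3 + x^2 - 9*x - 9) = (x - 3)*(x + 3)*(x^2 - 2*x - 3) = (x - 3)^2*(x + 3)*(x + 1)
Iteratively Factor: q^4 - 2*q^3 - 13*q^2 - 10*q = (q - 5)*(q^3 + 3*q^2 + 2*q) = (q - 5)*(q + 1)*(q^2 + 2*q) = q*(q - 5)*(q + 1)*(q + 2)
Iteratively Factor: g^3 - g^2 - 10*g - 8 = (g - 4)*(g^2 + 3*g + 2) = (g - 4)*(g + 2)*(g + 1)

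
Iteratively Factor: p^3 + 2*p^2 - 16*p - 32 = (p + 2)*(p^2 - 16) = (p - 4)*(p + 2)*(p + 4)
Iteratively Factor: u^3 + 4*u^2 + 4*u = (u + 2)*(u^2 + 2*u) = (u + 2)^2*(u)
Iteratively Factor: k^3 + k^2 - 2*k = (k - 1)*(k^2 + 2*k) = (k - 1)*(k + 2)*(k)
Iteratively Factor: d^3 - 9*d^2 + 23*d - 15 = (d - 3)*(d^2 - 6*d + 5) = (d - 3)*(d - 1)*(d - 5)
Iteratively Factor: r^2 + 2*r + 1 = (r + 1)*(r + 1)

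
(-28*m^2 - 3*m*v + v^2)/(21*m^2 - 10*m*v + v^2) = (4*m + v)/(-3*m + v)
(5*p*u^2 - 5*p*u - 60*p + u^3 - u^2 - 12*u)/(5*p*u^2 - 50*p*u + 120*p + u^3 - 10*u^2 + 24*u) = (u + 3)/(u - 6)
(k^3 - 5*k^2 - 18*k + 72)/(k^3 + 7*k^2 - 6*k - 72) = (k - 6)/(k + 6)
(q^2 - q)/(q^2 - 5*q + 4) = q/(q - 4)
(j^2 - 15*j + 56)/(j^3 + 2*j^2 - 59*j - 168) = (j - 7)/(j^2 + 10*j + 21)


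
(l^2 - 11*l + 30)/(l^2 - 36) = (l - 5)/(l + 6)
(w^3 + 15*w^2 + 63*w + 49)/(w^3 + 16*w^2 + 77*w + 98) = (w + 1)/(w + 2)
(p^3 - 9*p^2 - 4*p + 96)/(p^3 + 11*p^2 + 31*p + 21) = (p^2 - 12*p + 32)/(p^2 + 8*p + 7)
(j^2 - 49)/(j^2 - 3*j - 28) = (j + 7)/(j + 4)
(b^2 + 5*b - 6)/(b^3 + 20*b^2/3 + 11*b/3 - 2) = 3*(b - 1)/(3*b^2 + 2*b - 1)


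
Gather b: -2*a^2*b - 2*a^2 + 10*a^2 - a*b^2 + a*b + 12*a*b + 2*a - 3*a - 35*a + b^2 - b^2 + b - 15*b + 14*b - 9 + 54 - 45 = 8*a^2 - a*b^2 - 36*a + b*(-2*a^2 + 13*a)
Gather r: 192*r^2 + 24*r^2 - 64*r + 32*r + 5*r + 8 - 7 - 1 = 216*r^2 - 27*r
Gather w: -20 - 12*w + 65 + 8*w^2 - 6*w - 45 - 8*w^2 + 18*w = 0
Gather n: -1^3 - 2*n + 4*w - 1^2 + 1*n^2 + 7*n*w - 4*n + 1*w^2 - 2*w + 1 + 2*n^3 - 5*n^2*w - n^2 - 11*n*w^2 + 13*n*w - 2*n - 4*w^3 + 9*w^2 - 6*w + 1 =2*n^3 - 5*n^2*w + n*(-11*w^2 + 20*w - 8) - 4*w^3 + 10*w^2 - 4*w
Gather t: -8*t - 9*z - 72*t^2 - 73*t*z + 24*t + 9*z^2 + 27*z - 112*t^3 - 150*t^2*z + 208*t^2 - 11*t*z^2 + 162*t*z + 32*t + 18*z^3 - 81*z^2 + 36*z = -112*t^3 + t^2*(136 - 150*z) + t*(-11*z^2 + 89*z + 48) + 18*z^3 - 72*z^2 + 54*z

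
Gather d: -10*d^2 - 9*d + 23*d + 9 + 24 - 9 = -10*d^2 + 14*d + 24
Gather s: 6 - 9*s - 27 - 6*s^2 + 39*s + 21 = -6*s^2 + 30*s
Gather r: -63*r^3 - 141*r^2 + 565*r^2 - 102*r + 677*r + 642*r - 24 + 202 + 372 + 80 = -63*r^3 + 424*r^2 + 1217*r + 630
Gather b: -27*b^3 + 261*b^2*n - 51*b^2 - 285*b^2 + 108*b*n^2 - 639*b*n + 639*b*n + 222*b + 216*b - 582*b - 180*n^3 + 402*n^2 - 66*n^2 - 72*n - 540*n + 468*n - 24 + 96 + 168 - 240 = -27*b^3 + b^2*(261*n - 336) + b*(108*n^2 - 144) - 180*n^3 + 336*n^2 - 144*n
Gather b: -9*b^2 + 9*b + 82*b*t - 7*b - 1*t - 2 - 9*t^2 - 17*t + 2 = -9*b^2 + b*(82*t + 2) - 9*t^2 - 18*t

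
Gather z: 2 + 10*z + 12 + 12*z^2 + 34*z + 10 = 12*z^2 + 44*z + 24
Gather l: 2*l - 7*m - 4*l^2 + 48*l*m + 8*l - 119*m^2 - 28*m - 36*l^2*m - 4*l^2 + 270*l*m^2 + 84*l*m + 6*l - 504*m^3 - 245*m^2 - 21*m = l^2*(-36*m - 8) + l*(270*m^2 + 132*m + 16) - 504*m^3 - 364*m^2 - 56*m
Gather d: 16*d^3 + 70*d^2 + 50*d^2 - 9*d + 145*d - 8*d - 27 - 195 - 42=16*d^3 + 120*d^2 + 128*d - 264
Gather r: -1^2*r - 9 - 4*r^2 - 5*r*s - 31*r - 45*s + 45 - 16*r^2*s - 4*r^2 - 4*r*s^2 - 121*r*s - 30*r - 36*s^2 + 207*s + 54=r^2*(-16*s - 8) + r*(-4*s^2 - 126*s - 62) - 36*s^2 + 162*s + 90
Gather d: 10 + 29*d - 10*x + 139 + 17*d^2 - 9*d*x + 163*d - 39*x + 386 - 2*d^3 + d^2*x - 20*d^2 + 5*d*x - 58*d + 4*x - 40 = -2*d^3 + d^2*(x - 3) + d*(134 - 4*x) - 45*x + 495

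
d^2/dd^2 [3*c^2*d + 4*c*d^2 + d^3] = 8*c + 6*d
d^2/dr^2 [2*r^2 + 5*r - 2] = 4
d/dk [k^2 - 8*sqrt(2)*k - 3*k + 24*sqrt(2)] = 2*k - 8*sqrt(2) - 3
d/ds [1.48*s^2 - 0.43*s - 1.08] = 2.96*s - 0.43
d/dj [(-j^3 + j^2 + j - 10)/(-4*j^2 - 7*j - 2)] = (4*j^4 + 14*j^3 + 3*j^2 - 84*j - 72)/(16*j^4 + 56*j^3 + 65*j^2 + 28*j + 4)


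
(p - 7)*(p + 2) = p^2 - 5*p - 14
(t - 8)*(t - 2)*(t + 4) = t^3 - 6*t^2 - 24*t + 64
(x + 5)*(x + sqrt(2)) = x^2 + sqrt(2)*x + 5*x + 5*sqrt(2)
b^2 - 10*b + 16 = (b - 8)*(b - 2)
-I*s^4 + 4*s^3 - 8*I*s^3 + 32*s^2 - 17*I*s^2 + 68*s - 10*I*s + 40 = (s + 2)*(s + 5)*(s + 4*I)*(-I*s - I)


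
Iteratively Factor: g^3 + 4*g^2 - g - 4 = (g + 4)*(g^2 - 1) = (g - 1)*(g + 4)*(g + 1)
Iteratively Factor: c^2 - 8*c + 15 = (c - 5)*(c - 3)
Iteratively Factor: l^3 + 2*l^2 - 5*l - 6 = (l - 2)*(l^2 + 4*l + 3) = (l - 2)*(l + 3)*(l + 1)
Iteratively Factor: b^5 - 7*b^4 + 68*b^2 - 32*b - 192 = (b - 3)*(b^4 - 4*b^3 - 12*b^2 + 32*b + 64) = (b - 4)*(b - 3)*(b^3 - 12*b - 16) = (b - 4)^2*(b - 3)*(b^2 + 4*b + 4) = (b - 4)^2*(b - 3)*(b + 2)*(b + 2)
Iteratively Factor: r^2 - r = (r)*(r - 1)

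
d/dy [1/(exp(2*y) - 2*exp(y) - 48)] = 2*(1 - exp(y))*exp(y)/(-exp(2*y) + 2*exp(y) + 48)^2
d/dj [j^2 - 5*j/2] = 2*j - 5/2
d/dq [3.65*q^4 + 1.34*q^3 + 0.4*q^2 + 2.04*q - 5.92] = 14.6*q^3 + 4.02*q^2 + 0.8*q + 2.04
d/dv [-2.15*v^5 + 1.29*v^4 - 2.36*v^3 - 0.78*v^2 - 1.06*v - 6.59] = -10.75*v^4 + 5.16*v^3 - 7.08*v^2 - 1.56*v - 1.06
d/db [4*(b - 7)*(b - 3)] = 8*b - 40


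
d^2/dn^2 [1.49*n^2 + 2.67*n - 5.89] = 2.98000000000000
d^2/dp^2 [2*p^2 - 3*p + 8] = 4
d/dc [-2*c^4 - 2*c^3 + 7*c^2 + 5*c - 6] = -8*c^3 - 6*c^2 + 14*c + 5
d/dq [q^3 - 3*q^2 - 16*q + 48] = 3*q^2 - 6*q - 16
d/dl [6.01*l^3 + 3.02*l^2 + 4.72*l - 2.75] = 18.03*l^2 + 6.04*l + 4.72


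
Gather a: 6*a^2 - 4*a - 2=6*a^2 - 4*a - 2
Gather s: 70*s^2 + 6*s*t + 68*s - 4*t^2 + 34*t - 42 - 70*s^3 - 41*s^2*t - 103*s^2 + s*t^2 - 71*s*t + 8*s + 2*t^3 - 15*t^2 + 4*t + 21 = -70*s^3 + s^2*(-41*t - 33) + s*(t^2 - 65*t + 76) + 2*t^3 - 19*t^2 + 38*t - 21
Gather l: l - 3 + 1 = l - 2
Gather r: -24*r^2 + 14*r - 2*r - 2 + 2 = -24*r^2 + 12*r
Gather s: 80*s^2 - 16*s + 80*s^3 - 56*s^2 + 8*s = 80*s^3 + 24*s^2 - 8*s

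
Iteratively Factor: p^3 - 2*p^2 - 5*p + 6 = (p + 2)*(p^2 - 4*p + 3) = (p - 3)*(p + 2)*(p - 1)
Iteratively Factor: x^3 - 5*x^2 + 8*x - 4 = (x - 2)*(x^2 - 3*x + 2) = (x - 2)^2*(x - 1)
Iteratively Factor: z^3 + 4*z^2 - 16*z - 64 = (z + 4)*(z^2 - 16) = (z + 4)^2*(z - 4)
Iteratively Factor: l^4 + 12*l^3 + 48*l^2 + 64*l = (l + 4)*(l^3 + 8*l^2 + 16*l) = (l + 4)^2*(l^2 + 4*l) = (l + 4)^3*(l)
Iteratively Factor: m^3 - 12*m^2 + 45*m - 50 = (m - 2)*(m^2 - 10*m + 25) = (m - 5)*(m - 2)*(m - 5)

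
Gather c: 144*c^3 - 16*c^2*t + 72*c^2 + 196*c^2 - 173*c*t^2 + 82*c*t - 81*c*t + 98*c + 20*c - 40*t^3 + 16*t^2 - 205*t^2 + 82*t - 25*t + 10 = 144*c^3 + c^2*(268 - 16*t) + c*(-173*t^2 + t + 118) - 40*t^3 - 189*t^2 + 57*t + 10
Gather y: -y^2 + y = -y^2 + y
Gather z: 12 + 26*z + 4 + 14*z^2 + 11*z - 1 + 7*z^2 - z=21*z^2 + 36*z + 15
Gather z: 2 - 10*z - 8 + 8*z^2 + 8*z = 8*z^2 - 2*z - 6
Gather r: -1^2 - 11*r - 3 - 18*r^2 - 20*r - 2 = -18*r^2 - 31*r - 6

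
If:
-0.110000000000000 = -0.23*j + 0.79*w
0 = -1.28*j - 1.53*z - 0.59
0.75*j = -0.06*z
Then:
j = 0.03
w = -0.13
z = -0.41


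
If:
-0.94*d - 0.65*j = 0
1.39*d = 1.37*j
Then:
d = 0.00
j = 0.00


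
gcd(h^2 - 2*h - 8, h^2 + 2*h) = h + 2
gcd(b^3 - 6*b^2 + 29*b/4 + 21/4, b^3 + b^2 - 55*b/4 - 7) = b^2 - 3*b - 7/4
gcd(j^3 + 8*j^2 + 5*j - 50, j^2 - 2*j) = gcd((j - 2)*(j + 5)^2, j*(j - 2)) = j - 2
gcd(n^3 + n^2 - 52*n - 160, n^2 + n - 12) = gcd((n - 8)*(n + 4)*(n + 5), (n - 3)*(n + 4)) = n + 4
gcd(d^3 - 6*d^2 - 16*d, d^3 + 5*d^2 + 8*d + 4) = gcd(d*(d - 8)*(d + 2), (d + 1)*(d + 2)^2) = d + 2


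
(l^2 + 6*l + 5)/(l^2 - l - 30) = (l + 1)/(l - 6)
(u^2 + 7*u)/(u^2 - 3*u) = (u + 7)/(u - 3)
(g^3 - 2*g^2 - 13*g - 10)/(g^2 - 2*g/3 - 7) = 3*(-g^3 + 2*g^2 + 13*g + 10)/(-3*g^2 + 2*g + 21)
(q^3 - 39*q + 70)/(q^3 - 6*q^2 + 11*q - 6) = (q^2 + 2*q - 35)/(q^2 - 4*q + 3)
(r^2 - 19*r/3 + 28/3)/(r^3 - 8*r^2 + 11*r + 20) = (r - 7/3)/(r^2 - 4*r - 5)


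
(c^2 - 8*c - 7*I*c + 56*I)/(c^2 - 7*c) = (c^2 - 8*c - 7*I*c + 56*I)/(c*(c - 7))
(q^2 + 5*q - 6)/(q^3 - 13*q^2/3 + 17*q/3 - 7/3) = 3*(q + 6)/(3*q^2 - 10*q + 7)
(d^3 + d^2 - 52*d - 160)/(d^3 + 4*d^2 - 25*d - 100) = (d - 8)/(d - 5)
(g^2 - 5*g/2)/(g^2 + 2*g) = (g - 5/2)/(g + 2)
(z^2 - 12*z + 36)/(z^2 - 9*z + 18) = (z - 6)/(z - 3)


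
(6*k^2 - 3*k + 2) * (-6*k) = -36*k^3 + 18*k^2 - 12*k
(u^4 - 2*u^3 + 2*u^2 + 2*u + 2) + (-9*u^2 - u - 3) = u^4 - 2*u^3 - 7*u^2 + u - 1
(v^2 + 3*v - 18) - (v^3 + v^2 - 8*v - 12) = -v^3 + 11*v - 6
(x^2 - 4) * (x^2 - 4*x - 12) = x^4 - 4*x^3 - 16*x^2 + 16*x + 48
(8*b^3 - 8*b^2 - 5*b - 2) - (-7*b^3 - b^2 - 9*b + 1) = 15*b^3 - 7*b^2 + 4*b - 3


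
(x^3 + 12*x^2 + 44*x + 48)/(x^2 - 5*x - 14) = (x^2 + 10*x + 24)/(x - 7)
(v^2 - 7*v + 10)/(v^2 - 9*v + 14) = (v - 5)/(v - 7)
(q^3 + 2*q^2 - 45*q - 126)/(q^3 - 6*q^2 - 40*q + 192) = (q^2 - 4*q - 21)/(q^2 - 12*q + 32)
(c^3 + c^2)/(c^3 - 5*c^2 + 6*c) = c*(c + 1)/(c^2 - 5*c + 6)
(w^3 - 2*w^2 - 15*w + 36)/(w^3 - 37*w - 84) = (w^2 - 6*w + 9)/(w^2 - 4*w - 21)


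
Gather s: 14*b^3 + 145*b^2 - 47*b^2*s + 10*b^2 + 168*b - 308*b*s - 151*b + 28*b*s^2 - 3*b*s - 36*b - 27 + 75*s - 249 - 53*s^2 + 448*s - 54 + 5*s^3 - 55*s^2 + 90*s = 14*b^3 + 155*b^2 - 19*b + 5*s^3 + s^2*(28*b - 108) + s*(-47*b^2 - 311*b + 613) - 330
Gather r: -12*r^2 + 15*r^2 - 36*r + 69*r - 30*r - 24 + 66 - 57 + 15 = 3*r^2 + 3*r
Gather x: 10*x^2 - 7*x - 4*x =10*x^2 - 11*x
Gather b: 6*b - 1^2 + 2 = 6*b + 1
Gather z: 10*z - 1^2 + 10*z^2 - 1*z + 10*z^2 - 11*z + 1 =20*z^2 - 2*z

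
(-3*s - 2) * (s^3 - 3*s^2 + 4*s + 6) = -3*s^4 + 7*s^3 - 6*s^2 - 26*s - 12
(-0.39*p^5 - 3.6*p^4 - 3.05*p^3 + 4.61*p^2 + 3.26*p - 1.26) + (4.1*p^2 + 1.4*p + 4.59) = -0.39*p^5 - 3.6*p^4 - 3.05*p^3 + 8.71*p^2 + 4.66*p + 3.33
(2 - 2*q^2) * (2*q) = -4*q^3 + 4*q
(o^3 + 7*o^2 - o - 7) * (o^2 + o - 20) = o^5 + 8*o^4 - 14*o^3 - 148*o^2 + 13*o + 140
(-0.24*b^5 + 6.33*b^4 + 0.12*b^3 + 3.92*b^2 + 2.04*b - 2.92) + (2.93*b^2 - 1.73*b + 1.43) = -0.24*b^5 + 6.33*b^4 + 0.12*b^3 + 6.85*b^2 + 0.31*b - 1.49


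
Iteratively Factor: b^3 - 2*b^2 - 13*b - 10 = (b + 2)*(b^2 - 4*b - 5) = (b - 5)*(b + 2)*(b + 1)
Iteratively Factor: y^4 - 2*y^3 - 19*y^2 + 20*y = (y - 1)*(y^3 - y^2 - 20*y) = (y - 1)*(y + 4)*(y^2 - 5*y) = (y - 5)*(y - 1)*(y + 4)*(y)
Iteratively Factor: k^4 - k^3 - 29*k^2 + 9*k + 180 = (k + 4)*(k^3 - 5*k^2 - 9*k + 45) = (k - 3)*(k + 4)*(k^2 - 2*k - 15) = (k - 5)*(k - 3)*(k + 4)*(k + 3)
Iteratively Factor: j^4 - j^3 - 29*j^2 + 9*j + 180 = (j - 3)*(j^3 + 2*j^2 - 23*j - 60) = (j - 3)*(j + 4)*(j^2 - 2*j - 15) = (j - 5)*(j - 3)*(j + 4)*(j + 3)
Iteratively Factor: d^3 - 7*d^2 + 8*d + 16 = (d - 4)*(d^2 - 3*d - 4) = (d - 4)*(d + 1)*(d - 4)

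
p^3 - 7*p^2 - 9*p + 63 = (p - 7)*(p - 3)*(p + 3)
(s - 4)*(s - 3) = s^2 - 7*s + 12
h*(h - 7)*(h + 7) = h^3 - 49*h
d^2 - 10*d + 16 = (d - 8)*(d - 2)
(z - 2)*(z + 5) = z^2 + 3*z - 10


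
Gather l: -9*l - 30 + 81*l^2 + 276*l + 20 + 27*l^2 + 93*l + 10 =108*l^2 + 360*l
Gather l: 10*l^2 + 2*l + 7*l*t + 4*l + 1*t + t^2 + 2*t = 10*l^2 + l*(7*t + 6) + t^2 + 3*t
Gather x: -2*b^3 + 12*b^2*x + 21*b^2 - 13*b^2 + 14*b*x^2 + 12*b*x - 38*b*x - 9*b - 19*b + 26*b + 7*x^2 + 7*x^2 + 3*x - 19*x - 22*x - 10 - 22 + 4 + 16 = -2*b^3 + 8*b^2 - 2*b + x^2*(14*b + 14) + x*(12*b^2 - 26*b - 38) - 12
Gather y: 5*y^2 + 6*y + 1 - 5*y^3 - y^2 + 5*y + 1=-5*y^3 + 4*y^2 + 11*y + 2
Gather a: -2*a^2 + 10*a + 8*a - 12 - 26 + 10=-2*a^2 + 18*a - 28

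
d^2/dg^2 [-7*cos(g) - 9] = 7*cos(g)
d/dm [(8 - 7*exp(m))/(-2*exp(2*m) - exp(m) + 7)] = (-(4*exp(m) + 1)*(7*exp(m) - 8) + 14*exp(2*m) + 7*exp(m) - 49)*exp(m)/(2*exp(2*m) + exp(m) - 7)^2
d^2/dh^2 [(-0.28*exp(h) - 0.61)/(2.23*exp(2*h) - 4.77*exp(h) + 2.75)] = (-1.392412*exp(4*h) - 15.112264*exp(3*h) + 29.768493*exp(2*h) - 2.58886899999999*exp(h) - 10.119175)*exp(h)/(11.089567*exp(6*h) - 71.162199*exp(5*h) + 193.243326*exp(4*h) - 284.043483*exp(3*h) + 238.30455*exp(2*h) - 108.219375*exp(h) + 20.796875)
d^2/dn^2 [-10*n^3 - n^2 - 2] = -60*n - 2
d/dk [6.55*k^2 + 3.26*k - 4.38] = 13.1*k + 3.26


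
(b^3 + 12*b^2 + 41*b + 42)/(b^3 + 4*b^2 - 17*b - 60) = (b^2 + 9*b + 14)/(b^2 + b - 20)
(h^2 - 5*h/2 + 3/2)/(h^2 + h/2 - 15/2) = (2*h^2 - 5*h + 3)/(2*h^2 + h - 15)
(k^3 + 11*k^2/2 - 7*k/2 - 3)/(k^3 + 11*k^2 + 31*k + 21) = (2*k^3 + 11*k^2 - 7*k - 6)/(2*(k^3 + 11*k^2 + 31*k + 21))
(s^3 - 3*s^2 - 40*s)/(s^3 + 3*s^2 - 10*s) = (s - 8)/(s - 2)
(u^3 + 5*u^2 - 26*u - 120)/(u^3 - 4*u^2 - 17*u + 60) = (u + 6)/(u - 3)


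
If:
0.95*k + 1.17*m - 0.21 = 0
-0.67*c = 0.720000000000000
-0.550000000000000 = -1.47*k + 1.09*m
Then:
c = -1.07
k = 0.32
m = -0.08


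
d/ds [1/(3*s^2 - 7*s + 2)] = (7 - 6*s)/(3*s^2 - 7*s + 2)^2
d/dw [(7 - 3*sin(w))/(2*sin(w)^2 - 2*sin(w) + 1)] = (6*sin(w)^2 - 28*sin(w) + 11)*cos(w)/(-2*sin(w) - cos(2*w) + 2)^2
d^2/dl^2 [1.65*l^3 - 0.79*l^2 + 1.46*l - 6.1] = 9.9*l - 1.58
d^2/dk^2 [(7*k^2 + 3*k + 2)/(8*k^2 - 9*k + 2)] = 8*(174*k^3 + 12*k^2 - 144*k + 53)/(512*k^6 - 1728*k^5 + 2328*k^4 - 1593*k^3 + 582*k^2 - 108*k + 8)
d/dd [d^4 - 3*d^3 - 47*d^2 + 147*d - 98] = 4*d^3 - 9*d^2 - 94*d + 147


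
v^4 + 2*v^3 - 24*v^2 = v^2*(v - 4)*(v + 6)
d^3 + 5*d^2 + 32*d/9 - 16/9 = (d - 1/3)*(d + 4/3)*(d + 4)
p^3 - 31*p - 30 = (p - 6)*(p + 1)*(p + 5)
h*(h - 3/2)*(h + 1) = h^3 - h^2/2 - 3*h/2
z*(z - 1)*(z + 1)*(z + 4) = z^4 + 4*z^3 - z^2 - 4*z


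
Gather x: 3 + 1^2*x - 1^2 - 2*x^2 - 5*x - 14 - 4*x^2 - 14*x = -6*x^2 - 18*x - 12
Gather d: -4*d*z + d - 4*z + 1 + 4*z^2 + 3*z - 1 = d*(1 - 4*z) + 4*z^2 - z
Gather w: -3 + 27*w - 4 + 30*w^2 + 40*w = 30*w^2 + 67*w - 7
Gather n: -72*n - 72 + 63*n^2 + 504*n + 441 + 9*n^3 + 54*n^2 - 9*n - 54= 9*n^3 + 117*n^2 + 423*n + 315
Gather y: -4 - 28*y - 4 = -28*y - 8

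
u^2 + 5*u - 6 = (u - 1)*(u + 6)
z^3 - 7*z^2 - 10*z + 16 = (z - 8)*(z - 1)*(z + 2)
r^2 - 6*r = r*(r - 6)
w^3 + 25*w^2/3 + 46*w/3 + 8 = (w + 1)*(w + 4/3)*(w + 6)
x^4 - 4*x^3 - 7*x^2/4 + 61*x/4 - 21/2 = (x - 7/2)*(x - 3/2)*(x - 1)*(x + 2)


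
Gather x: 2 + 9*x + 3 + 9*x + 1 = 18*x + 6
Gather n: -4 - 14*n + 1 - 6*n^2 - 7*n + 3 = -6*n^2 - 21*n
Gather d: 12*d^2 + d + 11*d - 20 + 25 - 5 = 12*d^2 + 12*d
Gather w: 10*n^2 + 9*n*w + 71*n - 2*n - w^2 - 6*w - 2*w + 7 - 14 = 10*n^2 + 69*n - w^2 + w*(9*n - 8) - 7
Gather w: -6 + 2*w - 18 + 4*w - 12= 6*w - 36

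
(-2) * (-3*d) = 6*d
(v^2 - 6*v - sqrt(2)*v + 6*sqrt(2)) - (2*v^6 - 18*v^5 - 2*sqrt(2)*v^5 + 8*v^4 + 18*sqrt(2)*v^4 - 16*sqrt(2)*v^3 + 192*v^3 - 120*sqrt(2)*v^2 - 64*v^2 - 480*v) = -2*v^6 + 2*sqrt(2)*v^5 + 18*v^5 - 18*sqrt(2)*v^4 - 8*v^4 - 192*v^3 + 16*sqrt(2)*v^3 + 65*v^2 + 120*sqrt(2)*v^2 - sqrt(2)*v + 474*v + 6*sqrt(2)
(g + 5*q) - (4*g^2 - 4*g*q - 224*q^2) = -4*g^2 + 4*g*q + g + 224*q^2 + 5*q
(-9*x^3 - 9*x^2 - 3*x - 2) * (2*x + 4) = -18*x^4 - 54*x^3 - 42*x^2 - 16*x - 8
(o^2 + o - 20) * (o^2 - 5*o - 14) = o^4 - 4*o^3 - 39*o^2 + 86*o + 280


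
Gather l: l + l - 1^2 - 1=2*l - 2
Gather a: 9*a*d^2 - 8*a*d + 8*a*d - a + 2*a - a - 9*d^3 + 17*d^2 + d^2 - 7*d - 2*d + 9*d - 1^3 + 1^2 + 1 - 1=9*a*d^2 - 9*d^3 + 18*d^2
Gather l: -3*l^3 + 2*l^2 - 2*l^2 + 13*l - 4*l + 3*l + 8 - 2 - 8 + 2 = -3*l^3 + 12*l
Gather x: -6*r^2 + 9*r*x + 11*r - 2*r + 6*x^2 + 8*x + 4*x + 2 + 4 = -6*r^2 + 9*r + 6*x^2 + x*(9*r + 12) + 6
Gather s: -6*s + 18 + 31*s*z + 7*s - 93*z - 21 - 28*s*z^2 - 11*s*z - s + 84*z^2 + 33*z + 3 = s*(-28*z^2 + 20*z) + 84*z^2 - 60*z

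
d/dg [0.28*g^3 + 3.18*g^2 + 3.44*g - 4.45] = 0.84*g^2 + 6.36*g + 3.44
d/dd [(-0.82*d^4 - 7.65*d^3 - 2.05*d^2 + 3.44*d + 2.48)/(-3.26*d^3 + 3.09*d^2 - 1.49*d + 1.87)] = (2.6732*d^6 - 5.06759999999998*d^5 - 26.6561*d^4 + 39.0922*d^3 - 26.2372*d^2 - 22.9934*d + 10.128)/(10.6276*d^6 - 20.1468*d^5 + 19.2629*d^4 - 21.4006*d^3 + 13.7767*d^2 - 5.5726*d + 3.4969)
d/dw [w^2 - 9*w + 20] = 2*w - 9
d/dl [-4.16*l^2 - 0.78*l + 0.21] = -8.32*l - 0.78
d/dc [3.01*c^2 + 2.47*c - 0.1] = 6.02*c + 2.47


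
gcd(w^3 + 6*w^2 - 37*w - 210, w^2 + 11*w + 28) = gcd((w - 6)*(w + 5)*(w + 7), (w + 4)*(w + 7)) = w + 7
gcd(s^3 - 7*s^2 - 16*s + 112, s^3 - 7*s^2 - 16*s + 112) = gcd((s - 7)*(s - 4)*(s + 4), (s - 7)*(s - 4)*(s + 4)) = s^3 - 7*s^2 - 16*s + 112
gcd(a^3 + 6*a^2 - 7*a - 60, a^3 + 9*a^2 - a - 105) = a^2 + 2*a - 15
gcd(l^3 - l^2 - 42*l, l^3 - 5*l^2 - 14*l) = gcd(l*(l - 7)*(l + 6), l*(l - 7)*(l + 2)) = l^2 - 7*l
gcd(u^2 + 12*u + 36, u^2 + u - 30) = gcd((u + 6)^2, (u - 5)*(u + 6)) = u + 6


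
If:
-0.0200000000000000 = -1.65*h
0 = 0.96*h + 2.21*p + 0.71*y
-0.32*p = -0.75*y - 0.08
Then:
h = 0.01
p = 0.03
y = -0.10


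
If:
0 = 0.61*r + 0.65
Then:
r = -1.07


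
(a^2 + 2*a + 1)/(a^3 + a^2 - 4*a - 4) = (a + 1)/(a^2 - 4)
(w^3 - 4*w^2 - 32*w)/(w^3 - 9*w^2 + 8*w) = (w + 4)/(w - 1)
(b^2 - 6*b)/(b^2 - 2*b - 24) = b/(b + 4)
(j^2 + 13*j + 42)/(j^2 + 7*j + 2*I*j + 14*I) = (j + 6)/(j + 2*I)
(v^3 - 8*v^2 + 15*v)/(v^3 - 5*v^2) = (v - 3)/v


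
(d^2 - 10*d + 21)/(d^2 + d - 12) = (d - 7)/(d + 4)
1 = 1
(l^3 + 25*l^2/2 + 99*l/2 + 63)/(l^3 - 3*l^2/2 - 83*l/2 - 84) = (l + 6)/(l - 8)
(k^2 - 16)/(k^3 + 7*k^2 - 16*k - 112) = 1/(k + 7)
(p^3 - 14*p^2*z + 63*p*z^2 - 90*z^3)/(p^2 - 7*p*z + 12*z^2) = (-p^2 + 11*p*z - 30*z^2)/(-p + 4*z)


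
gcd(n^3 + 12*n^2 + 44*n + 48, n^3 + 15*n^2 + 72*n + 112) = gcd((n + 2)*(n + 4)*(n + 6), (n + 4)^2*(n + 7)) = n + 4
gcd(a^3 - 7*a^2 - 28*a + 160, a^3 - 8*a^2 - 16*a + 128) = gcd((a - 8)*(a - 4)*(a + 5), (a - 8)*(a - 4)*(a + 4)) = a^2 - 12*a + 32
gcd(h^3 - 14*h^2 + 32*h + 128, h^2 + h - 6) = 1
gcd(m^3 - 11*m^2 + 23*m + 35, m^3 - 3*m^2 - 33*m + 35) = m - 7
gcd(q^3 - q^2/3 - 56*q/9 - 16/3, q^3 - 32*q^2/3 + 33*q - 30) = q - 3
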